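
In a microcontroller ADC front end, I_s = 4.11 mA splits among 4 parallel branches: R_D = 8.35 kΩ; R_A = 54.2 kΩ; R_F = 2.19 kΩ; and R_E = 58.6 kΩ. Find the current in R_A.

I ≈ 0.124 mA

Total conductance ΣG = 1/8.35 + 1/54.2 + 1/2.19 + 1/58.6 = 0.6119 (units of 1/kΩ).
R_A takes the fraction G_k/ΣG = 0.01845/0.6119 = 0.03015, so I = 4.11 × 0.03015 = 0.1239 mA.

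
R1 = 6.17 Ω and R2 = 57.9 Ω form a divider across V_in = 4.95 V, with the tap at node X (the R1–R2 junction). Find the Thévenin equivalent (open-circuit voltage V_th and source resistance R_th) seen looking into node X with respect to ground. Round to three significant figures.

V_th ≈ 4.47 V, R_th ≈ 5.58 Ω

V_th is the unloaded tap voltage: V_in · R2/(R1+R2) = 4.95 × 0.9037 = 4.473 V.
With V_in suppressed (replaced by a short), R_th = R1 ‖ R2 = (6.170 × 57.9)/(6.170 + 57.9) = 5.576 Ω.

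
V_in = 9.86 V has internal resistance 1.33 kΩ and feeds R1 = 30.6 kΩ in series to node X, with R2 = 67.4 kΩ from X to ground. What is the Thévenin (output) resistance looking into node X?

R_th ≈ 21.7 kΩ

R1' = 1.33 + 30.6 = 31.93 kΩ (source resistance + R1).
Looking into X with the source shorted: R_th = R1'·R2/(R1'+R2) = 31.93 × 67.4/99.33 = 21.67 kΩ.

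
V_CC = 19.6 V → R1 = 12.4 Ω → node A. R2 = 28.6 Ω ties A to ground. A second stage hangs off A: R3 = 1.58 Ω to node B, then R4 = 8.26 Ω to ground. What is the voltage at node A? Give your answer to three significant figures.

V_A ≈ 7.28 V

Looking into the second stage from A: R3 + R4 = 9.840 Ω appears in parallel with R2.
R2 ‖ (R3+R4) = 7.321 Ω.
So V_A = 19.6 × 0.3712 = 7.276 V.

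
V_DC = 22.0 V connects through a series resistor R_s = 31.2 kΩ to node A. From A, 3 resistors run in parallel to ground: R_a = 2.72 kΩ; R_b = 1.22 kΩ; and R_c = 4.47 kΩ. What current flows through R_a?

I ≈ 0.180 mA

Equivalent of the parallel group: R_p = 0.7087 kΩ.
V_A by voltage divider: V_A = 22.0 × 0.7087/(31.2 + 0.7087) = 0.4886 V.
Branch current I = V_A/R_a = 0.4886/2.72 = 0.1796 mA.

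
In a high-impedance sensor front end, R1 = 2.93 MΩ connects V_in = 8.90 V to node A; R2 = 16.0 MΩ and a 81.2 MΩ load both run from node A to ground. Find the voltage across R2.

First combine the lower leg with the load: R2 ‖ R_L = 13.37 MΩ.
Then V_out = V_in · R2'/(R1 + R2') = 8.90 × 13.37/16.30 = 7.300 V.
(Unloaded it would be 7.52 V; the load pulls it down.)

V_out ≈ 7.30 V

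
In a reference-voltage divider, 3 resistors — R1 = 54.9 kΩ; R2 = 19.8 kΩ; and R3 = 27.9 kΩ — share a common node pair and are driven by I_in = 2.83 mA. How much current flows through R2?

Conductances: ΣG = 1/54.9 + 1/19.8 + 1/27.9 = 0.1046 (1/kΩ).
By the current-divider rule, I = I_in · G_k/ΣG = 2.83 × 0.4830 = 1.367 mA.

I ≈ 1.37 mA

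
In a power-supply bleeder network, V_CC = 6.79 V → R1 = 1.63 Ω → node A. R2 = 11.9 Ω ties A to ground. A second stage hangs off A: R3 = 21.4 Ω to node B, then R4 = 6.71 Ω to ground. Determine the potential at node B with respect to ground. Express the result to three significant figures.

Node A sees R2 in parallel with the series input of stage 2, R3 + R4 = 28.11 Ω.
R2 ‖ (R3+R4) = 8.361 Ω.
So V_A = 6.79 × 0.8368 = 5.682 V.
Then the unloaded second divider: V_B = V_A × R4/(R3+R4) = 5.682 × 0.2387 = 1.356 V.

V_B ≈ 1.36 V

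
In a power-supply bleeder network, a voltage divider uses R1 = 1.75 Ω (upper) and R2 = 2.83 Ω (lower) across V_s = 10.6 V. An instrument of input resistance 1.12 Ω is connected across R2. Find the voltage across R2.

V_out ≈ 3.33 V

R2 ‖ R_L = (2.83 × 1.12)/(2.83 + 1.12) = 0.8024 Ω.
Voltage divider with the loaded lower leg: V_out = 10.6 × 0.8024/(1.75 + 0.8024) = 10.6 × 0.3144 = 3.332 V.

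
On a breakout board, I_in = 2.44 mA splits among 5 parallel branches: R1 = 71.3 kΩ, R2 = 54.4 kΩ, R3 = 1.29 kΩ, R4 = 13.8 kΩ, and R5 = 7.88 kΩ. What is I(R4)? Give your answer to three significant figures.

I ≈ 0.176 mA

ΣG = 1/71.3 + 1/54.4 + 1/1.29 + 1/13.8 + 1/7.88 = 1.007.
R4 takes the fraction G_k/ΣG = 0.07246/1.007 = 0.07196, so I = 2.44 × 0.07196 = 0.1756 mA.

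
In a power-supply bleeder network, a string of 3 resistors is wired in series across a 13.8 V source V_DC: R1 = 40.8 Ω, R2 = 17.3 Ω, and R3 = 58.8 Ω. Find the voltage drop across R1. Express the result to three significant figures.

V ≈ 4.82 V

Total series resistance ΣR = 40.8 + 17.3 + 58.8 = 116.9 Ω.
By the voltage-divider rule, V = 13.8 × 40.80/116.9 = 4.816 V.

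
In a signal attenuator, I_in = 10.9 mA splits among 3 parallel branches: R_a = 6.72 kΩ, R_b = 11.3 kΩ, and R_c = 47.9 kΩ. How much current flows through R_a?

I ≈ 6.28 mA

Conductances: ΣG = 1/6.72 + 1/11.3 + 1/47.9 = 0.2582 (1/kΩ).
R_a takes the fraction G_k/ΣG = 0.1488/0.2582 = 0.5764, so I = 10.9 × 0.5764 = 6.282 mA.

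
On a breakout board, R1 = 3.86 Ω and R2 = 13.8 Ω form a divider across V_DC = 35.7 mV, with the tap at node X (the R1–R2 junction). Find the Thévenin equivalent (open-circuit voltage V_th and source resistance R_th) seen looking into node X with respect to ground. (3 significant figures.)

V_th ≈ 27.9 mV, R_th ≈ 3.02 Ω

With X open, the divider is unloaded: V_th = 35.7 × 13.8/17.66 = 27.90 mV.
Zeroing V_DC shorts the top of R1 to ground, so R_th = R1 ‖ R2 = 3.016 Ω.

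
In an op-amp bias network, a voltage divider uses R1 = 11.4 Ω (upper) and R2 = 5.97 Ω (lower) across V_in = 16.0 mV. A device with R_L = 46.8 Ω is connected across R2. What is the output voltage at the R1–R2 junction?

The load sits in parallel with R2, giving an effective lower resistance R2' = R2·R_L/(R2+R_L) = 5.295 Ω.
Then V_out = V_in · R2'/(R1 + R2') = 16.0 × 5.295/16.69 = 5.074 mV.

V_out ≈ 5.07 mV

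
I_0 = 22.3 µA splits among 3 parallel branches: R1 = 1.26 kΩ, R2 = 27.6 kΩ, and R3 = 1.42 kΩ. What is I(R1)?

I ≈ 11.5 µA

Conductances: ΣG = 1/1.26 + 1/27.6 + 1/1.42 = 1.534 (1/kΩ).
Current divider: I(R1) = I_0 · G_k/ΣG = 22.3 × (0.7937/1.534) = 22.3 × 0.5173 = 11.54 µA.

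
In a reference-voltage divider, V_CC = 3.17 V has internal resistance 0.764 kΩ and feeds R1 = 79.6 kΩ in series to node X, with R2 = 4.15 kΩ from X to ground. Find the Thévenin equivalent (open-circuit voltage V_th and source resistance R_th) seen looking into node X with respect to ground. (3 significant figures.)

R1' = 0.764 + 79.6 = 80.36 kΩ (source resistance + R1).
V_th is the unloaded tap voltage: V_CC · R2/(R1'+R2) = 3.17 × 0.04910 = 0.1557 V.
With V_CC suppressed (replaced by a short), R_th = R1' ‖ R2 = (80.36 × 4.15)/(80.36 + 4.15) = 3.946 kΩ.

V_th ≈ 0.156 V, R_th ≈ 3.95 kΩ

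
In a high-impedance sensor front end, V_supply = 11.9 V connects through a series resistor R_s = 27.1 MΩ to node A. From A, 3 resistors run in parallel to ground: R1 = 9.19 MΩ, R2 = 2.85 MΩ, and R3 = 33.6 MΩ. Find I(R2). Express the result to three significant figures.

Combine the parallel branches: R_p = (1/9.19 + 1/2.85 + 1/33.6)⁻¹ = 2.043 MΩ.
V_A by voltage divider: V_A = 11.9 × 2.043/(27.1 + 2.043) = 0.8343 V.
I(R2) = V_A / R2 = 0.8343/2.85 = 0.2927 µA.

I ≈ 0.293 µA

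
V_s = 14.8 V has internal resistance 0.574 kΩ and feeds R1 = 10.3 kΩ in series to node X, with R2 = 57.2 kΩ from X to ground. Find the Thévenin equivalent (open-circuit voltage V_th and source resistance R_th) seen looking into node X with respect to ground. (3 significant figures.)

R1' = 0.574 + 10.3 = 10.87 kΩ (source resistance + R1).
Open-circuit (no load on X): V_th = V_s · R2/(R1' + R2) = 14.8 × 57.2/(10.87 + 57.2) = 12.44 V.
Looking into X with the source shorted: R_th = R1'·R2/(R1'+R2) = 10.87 × 57.2/68.07 = 9.137 kΩ.

V_th ≈ 12.4 V, R_th ≈ 9.14 kΩ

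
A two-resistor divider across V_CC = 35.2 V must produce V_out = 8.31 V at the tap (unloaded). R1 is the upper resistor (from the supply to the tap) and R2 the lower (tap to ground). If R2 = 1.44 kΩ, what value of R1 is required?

Required fraction k = V_out/V_CC = 0.2361.
So R1 = R2 · (V_CC/V_out − 1) = 1.44 × (35.2/8.31 − 1) = 1.44 × 3.236 = 4.660 kΩ.

R1 ≈ 4.66 kΩ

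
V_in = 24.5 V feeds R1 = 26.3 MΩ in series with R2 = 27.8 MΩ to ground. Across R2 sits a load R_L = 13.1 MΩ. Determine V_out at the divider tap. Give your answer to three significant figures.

R2 ‖ R_L = (27.8 × 13.1)/(27.8 + 13.1) = 8.904 MΩ.
Now apply the divider: V_out = 24.5 × 0.2529 = 6.197 V.

V_out ≈ 6.20 V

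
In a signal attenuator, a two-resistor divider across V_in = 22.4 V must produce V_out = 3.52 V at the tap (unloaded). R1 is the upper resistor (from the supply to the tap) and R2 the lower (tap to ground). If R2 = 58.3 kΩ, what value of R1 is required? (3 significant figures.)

The divider ratio is R2/(R1+R2) = 3.52/22.4 = 0.1571.
R1 = R2·(1/k − 1) = 58.3 × 5.364 = 312.7 kΩ.

R1 ≈ 313 kΩ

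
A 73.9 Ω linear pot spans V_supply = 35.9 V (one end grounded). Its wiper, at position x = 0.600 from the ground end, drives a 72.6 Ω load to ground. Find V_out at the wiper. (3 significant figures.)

V_out ≈ 17.3 V

Lower segment x·R_p = 44.34 Ω; upper segment (1−x)·R_p = 29.56 Ω.
(x·R_p) ‖ R_L = 27.53 Ω.
Loaded-divider output: V_out = 35.9 × 0.4822 = 17.31 V.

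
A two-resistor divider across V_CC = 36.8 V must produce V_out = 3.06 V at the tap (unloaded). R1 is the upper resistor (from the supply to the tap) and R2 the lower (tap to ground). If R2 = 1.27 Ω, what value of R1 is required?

The divider ratio is R2/(R1+R2) = 3.06/36.8 = 0.08315.
So R1 = R2 · (V_CC/V_out − 1) = 1.27 × (36.8/3.06 − 1) = 1.27 × 11.03 = 14.00 Ω.

R1 ≈ 14.0 Ω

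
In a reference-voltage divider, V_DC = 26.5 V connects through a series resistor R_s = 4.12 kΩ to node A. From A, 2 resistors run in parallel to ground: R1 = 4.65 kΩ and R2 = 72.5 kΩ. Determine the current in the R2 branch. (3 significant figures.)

I ≈ 0.188 mA

Equivalent of the parallel group: R_p = 4.370 kΩ.
V_A = 26.5 × 4.370/8.490 = 13.64 V.
Branch current I = V_A/R2 = 13.64/72.5 = 0.1881 mA.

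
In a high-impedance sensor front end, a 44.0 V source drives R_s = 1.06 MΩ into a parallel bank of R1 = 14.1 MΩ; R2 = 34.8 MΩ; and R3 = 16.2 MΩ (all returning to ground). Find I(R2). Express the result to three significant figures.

I ≈ 1.08 µA

Parallel bank: R_p = 1/(1/14.1 + 1/34.8 + 1/16.2) = 6.196 MΩ.
V_A by voltage divider: V_A = 44.0 × 6.196/(1.06 + 6.196) = 37.57 V.
I(R2) = V_A / R2 = 37.57/34.8 = 1.080 µA.
(Check via current divider: I_total = 6.064 µA; share G_k/ΣG = 0.1781 → same result.)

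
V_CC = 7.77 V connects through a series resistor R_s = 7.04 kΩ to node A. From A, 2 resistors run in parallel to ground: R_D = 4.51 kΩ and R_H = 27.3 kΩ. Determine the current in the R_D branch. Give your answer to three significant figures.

I ≈ 0.611 mA

Parallel bank: R_p = 1/(1/4.51 + 1/27.3) = 3.871 kΩ.
V_A = 7.77 × 3.871/10.91 = 2.756 V.
Branch current I = V_A/R_D = 2.756/4.51 = 0.6112 mA.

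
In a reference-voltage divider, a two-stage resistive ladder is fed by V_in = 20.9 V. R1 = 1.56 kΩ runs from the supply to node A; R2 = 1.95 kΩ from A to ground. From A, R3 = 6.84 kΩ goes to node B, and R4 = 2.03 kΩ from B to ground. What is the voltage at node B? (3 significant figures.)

V_B ≈ 2.42 V

Node A sees R2 in parallel with the series input of stage 2, R3 + R4 = 8.870 kΩ.
R2 ‖ (R3+R4) = 1.599 kΩ.
First divider: V_A = V_in · 1.599/(1.56 + 1.599) = 10.58 V.
Stage 2 is unloaded, so V_B = V_A · R4/(R3+R4) = 10.58 × 2.03/8.870 = 2.421 V.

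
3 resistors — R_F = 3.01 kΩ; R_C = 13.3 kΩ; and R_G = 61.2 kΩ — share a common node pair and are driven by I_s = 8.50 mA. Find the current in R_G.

Conductances: ΣG = 1/3.01 + 1/13.3 + 1/61.2 = 0.4238 (1/kΩ).
Current divider: I(R_G) = I_s · G_k/ΣG = 8.50 × (0.01634/0.4238) = 8.50 × 0.03856 = 0.3278 mA.

I ≈ 0.328 mA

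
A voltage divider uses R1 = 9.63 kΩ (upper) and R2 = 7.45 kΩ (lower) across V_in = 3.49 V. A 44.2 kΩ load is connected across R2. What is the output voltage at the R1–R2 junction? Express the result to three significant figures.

V_out ≈ 1.39 V

R2 ‖ R_L = (7.45 × 44.2)/(7.45 + 44.2) = 6.375 kΩ.
Now apply the divider: V_out = 3.49 × 0.3983 = 1.390 V.
(Unloaded it would be 1.52 V; the load pulls it down.)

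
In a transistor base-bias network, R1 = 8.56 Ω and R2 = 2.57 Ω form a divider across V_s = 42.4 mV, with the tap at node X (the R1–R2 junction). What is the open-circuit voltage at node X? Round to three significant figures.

V_th is the unloaded tap voltage: V_s · R2/(R1+R2) = 42.4 × 0.2309 = 9.790 mV.

V_th ≈ 9.79 mV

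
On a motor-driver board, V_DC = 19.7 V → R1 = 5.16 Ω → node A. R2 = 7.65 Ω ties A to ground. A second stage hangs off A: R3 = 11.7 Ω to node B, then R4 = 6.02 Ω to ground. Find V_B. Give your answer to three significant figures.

V_B ≈ 3.40 V

Looking into the second stage from A: R3 + R4 = 17.72 Ω appears in parallel with R2.
R2 ‖ (R3+R4) = 5.343 Ω.
V_A = 19.7 × 5.343/(5.16 + 5.343) = 10.02 V.
Then the unloaded second divider: V_B = V_A × R4/(R3+R4) = 10.02 × 0.3397 = 3.405 V.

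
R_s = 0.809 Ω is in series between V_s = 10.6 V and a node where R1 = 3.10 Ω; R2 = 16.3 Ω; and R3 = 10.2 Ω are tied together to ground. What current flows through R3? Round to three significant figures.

Parallel bank: R_p = 1/(1/3.10 + 1/16.3 + 1/10.2) = 2.075 Ω.
Node voltage V_A = V_s · R_p/(R_s + R_p) = 10.6 × 0.7195 = 7.626 V.
Branch current I = V_A/R3 = 7.626/10.2 = 0.7477 A.

I ≈ 0.748 A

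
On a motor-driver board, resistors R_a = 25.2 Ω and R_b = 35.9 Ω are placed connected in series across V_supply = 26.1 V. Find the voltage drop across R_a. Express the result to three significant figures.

Series total: ΣR = 25.2 + 35.9 = 61.10 Ω.
V = V_supply · R/ΣR = 26.1 × 0.4124 = 10.76 V.

V ≈ 10.8 V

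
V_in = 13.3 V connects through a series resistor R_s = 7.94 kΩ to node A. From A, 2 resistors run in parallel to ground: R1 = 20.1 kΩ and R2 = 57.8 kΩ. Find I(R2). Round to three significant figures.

I ≈ 0.150 mA

Parallel bank: R_p = 1/(1/20.1 + 1/57.8) = 14.91 kΩ.
V_A by voltage divider: V_A = 13.3 × 14.91/(7.94 + 14.91) = 8.679 V.
Branch current I = V_A/R2 = 8.679/57.8 = 0.1502 mA.
(Check via current divider: I_total = 0.5820 mA; share G_k/ΣG = 0.2580 → same result.)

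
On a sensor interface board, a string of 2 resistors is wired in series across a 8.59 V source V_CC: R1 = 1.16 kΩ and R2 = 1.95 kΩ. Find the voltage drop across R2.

Series total: ΣR = 1.16 + 1.95 = 3.110 kΩ.
V = V_CC · R/ΣR = 8.59 × 0.6270 = 5.386 V.

V ≈ 5.39 V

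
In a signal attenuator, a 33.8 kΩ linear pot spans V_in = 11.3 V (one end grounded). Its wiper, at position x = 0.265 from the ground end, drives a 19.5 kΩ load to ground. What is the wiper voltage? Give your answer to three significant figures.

Split the track: R_lower = x·R_p = 8.957 kΩ, R_upper = (1−x)·R_p = 24.84 kΩ.
R_L loads the lower segment: effective lower R = 6.138 kΩ.
Then V_out = V_in · 6.138/(24.84 + 6.138) = 2.239 V.
(Unloaded: V_out = x·V_in = 2.99 V.)

V_out ≈ 2.24 V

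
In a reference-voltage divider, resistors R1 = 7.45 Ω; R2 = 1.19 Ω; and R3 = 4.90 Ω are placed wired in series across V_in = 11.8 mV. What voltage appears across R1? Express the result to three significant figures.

V ≈ 6.49 mV

Series total: ΣR = 7.45 + 1.19 + 4.90 = 13.54 Ω.
V = V_in · R/ΣR = 11.8 × 0.5502 = 6.493 mV.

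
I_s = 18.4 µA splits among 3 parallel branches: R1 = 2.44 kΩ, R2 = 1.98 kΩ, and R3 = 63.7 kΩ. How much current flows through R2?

ΣG = 1/2.44 + 1/1.98 + 1/63.7 = 0.9306.
By the current-divider rule, I = I_s · G_k/ΣG = 18.4 × 0.5427 = 9.986 µA.

I ≈ 9.99 µA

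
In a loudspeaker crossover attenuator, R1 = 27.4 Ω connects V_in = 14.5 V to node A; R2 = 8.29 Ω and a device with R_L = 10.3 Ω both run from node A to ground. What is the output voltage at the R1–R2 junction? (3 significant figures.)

V_out ≈ 2.08 V

First combine the lower leg with the load: R2 ‖ R_L = 4.593 Ω.
Voltage divider with the loaded lower leg: V_out = 14.5 × 4.593/(27.4 + 4.593) = 14.5 × 0.1436 = 2.082 V.
(Unloaded it would be 3.37 V; the load pulls it down.)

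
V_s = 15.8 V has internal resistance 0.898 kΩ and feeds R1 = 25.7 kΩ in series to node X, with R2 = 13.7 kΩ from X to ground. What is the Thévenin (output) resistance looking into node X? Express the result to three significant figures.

R1' = 0.898 + 25.7 = 26.60 kΩ (source resistance + R1).
Zeroing V_s shorts the top of R1' to ground, so R_th = R1' ‖ R2 = 9.042 kΩ.

R_th ≈ 9.04 kΩ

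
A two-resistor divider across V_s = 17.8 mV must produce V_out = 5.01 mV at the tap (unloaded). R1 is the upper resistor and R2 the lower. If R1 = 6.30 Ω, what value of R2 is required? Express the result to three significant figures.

The divider ratio is R2/(R1+R2) = 5.01/17.8 = 0.2815.
Rearranging, R2 = R1·k/(1−k) = 6.30 × 0.3917 = 2.468 Ω.

R2 ≈ 2.47 Ω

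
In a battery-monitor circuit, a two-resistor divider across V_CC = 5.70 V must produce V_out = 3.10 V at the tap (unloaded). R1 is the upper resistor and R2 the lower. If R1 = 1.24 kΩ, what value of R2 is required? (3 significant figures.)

The divider ratio is R2/(R1+R2) = 3.10/5.70 = 0.5439.
Rearranging, R2 = R1·k/(1−k) = 1.24 × 1.192 = 1.478 kΩ.

R2 ≈ 1.48 kΩ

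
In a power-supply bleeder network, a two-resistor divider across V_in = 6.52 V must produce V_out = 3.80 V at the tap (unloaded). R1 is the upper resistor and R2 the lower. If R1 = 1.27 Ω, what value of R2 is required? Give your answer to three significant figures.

R2 ≈ 1.77 Ω

V_out/V_in = R2/(R1+R2) = 0.5828.
R2 = R1 · 0.5828/(1 − 0.5828) = 1.774 Ω.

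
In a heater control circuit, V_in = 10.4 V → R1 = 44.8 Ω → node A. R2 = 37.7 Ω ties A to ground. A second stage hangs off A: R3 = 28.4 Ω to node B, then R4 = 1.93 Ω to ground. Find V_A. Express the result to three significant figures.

V_A ≈ 2.84 V

Node A sees R2 in parallel with the series input of stage 2, R3 + R4 = 30.33 Ω.
R2 ‖ (R3+R4) = 16.81 Ω.
V_A = 10.4 × 16.81/(44.8 + 16.81) = 2.837 V.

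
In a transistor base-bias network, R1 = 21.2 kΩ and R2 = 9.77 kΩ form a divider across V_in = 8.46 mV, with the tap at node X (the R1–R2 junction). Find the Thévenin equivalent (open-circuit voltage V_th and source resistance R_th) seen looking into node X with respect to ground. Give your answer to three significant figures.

V_th is the unloaded tap voltage: V_in · R2/(R1+R2) = 8.46 × 0.3155 = 2.669 mV.
With V_in suppressed (replaced by a short), R_th = R1 ‖ R2 = (21.20 × 9.77)/(21.20 + 9.77) = 6.688 kΩ.

V_th ≈ 2.67 mV, R_th ≈ 6.69 kΩ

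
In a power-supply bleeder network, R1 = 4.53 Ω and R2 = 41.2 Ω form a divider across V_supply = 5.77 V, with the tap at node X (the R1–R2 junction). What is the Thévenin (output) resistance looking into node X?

R_th ≈ 4.08 Ω

With V_supply suppressed (replaced by a short), R_th = R1 ‖ R2 = (4.530 × 41.2)/(4.530 + 41.2) = 4.081 Ω.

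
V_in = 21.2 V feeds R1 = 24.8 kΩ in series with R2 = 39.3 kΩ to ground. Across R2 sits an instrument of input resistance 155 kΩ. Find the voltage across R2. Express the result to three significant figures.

R2 ‖ R_L = (39.3 × 155)/(39.3 + 155) = 31.35 kΩ.
Now apply the divider: V_out = 21.2 × 0.5583 = 11.84 V.
(Unloaded it would be 13.0 V; the load pulls it down.)

V_out ≈ 11.8 V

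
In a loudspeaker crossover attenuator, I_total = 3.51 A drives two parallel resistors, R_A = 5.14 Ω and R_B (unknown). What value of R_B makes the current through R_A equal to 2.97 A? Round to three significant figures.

R_B ≈ 28.3 Ω

Two-branch current divider: I_A = I_total · R_B/(R_A + R_B).
2.97/3.51 = R_B/(R_A + R_B) → R_B = R_A · (0.8462)/(1 − 0.8462) = 5.14 × 5.500 = 28.27 Ω.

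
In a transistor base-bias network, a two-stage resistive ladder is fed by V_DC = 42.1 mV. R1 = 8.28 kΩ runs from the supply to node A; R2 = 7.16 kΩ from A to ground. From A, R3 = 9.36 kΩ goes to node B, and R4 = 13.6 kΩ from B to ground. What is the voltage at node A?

V_A ≈ 16.7 mV

Node A sees R2 in parallel with the series input of stage 2, R3 + R4 = 22.96 kΩ.
R2 ‖ (R3+R4) = 5.458 kΩ.
So V_A = 42.1 × 0.3973 = 16.73 mV.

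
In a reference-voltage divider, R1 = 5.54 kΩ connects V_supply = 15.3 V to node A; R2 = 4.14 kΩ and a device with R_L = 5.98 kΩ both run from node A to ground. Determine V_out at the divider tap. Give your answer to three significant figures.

V_out ≈ 4.69 V

The load sits in parallel with R2, giving an effective lower resistance R2' = R2·R_L/(R2+R_L) = 2.446 kΩ.
Now apply the divider: V_out = 15.3 × 0.3063 = 4.687 V.
(Unloaded it would be 6.54 V; the load pulls it down.)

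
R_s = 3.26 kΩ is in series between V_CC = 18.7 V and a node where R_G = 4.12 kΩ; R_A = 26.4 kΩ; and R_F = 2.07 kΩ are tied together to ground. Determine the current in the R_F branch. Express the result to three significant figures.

I ≈ 2.59 mA

Parallel bank: R_p = 1/(1/4.12 + 1/26.4 + 1/2.07) = 1.309 kΩ.
V_A by voltage divider: V_A = 18.7 × 1.309/(3.26 + 1.309) = 5.359 V.
Branch current I = V_A/R_F = 5.359/2.07 = 2.589 mA.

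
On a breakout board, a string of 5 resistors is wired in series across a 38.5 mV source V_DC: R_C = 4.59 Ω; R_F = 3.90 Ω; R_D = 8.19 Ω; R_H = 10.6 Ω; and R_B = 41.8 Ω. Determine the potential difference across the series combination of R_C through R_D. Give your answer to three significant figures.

ΣR = 4.59 + 3.90 + 8.19 + 10.6 + 41.8 = 69.08 Ω.
R_{R_C..R_D} = 4.59 + 3.90 + 8.19 = 16.68 Ω.
V = V_DC · R/ΣR = 38.5 × 0.2415 = 9.296 mV.

V ≈ 9.30 mV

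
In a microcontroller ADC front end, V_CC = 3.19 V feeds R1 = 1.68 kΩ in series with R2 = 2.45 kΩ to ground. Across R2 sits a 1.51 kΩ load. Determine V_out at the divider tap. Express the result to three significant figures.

First combine the lower leg with the load: R2 ‖ R_L = 0.9342 kΩ.
Now apply the divider: V_out = 3.19 × 0.3574 = 1.140 V.
(Unloaded it would be 1.89 V; the load pulls it down.)

V_out ≈ 1.14 V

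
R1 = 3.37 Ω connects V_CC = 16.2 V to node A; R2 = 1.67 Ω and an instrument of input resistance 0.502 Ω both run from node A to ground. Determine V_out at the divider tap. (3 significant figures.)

V_out ≈ 1.66 V

The load sits in parallel with R2, giving an effective lower resistance R2' = R2·R_L/(R2+R_L) = 0.3860 Ω.
Now apply the divider: V_out = 16.2 × 0.1028 = 1.665 V.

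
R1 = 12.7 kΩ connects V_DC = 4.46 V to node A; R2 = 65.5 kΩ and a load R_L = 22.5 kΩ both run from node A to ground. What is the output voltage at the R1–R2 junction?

The load sits in parallel with R2, giving an effective lower resistance R2' = R2·R_L/(R2+R_L) = 16.75 kΩ.
Now apply the divider: V_out = 4.46 × 0.5687 = 2.536 V.
(Unloaded it would be 3.74 V; the load pulls it down.)

V_out ≈ 2.54 V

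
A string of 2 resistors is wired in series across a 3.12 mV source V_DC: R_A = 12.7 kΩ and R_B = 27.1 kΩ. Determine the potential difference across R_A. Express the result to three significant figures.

Total series resistance ΣR = 12.7 + 27.1 = 39.80 kΩ.
V = V_DC · R/ΣR = 3.12 × 0.3191 = 0.9956 mV.

V ≈ 0.996 mV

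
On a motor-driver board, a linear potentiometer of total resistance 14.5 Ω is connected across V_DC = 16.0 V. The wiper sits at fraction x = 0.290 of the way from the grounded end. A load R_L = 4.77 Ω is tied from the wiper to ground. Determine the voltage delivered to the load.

Split the track: R_lower = x·R_p = 4.205 Ω, R_upper = (1−x)·R_p = 10.29 Ω.
R_L loads the lower segment: effective lower R = 2.235 Ω.
Loaded-divider output: V_out = 16.0 × 0.1784 = 2.854 V.

V_out ≈ 2.85 V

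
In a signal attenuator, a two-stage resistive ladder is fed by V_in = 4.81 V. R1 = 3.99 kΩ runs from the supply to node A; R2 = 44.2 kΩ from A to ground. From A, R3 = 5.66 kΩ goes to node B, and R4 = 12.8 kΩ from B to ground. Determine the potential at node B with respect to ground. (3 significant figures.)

The second stage (R3 + R4 = 18.46 kΩ) loads node A in parallel with R2.
R2 ‖ (R3+R4) = 13.02 kΩ.
V_A = 4.81 × 13.02/(3.99 + 13.02) = 3.682 V.
V_B = V_A × 0.6934 = 2.553 V.

V_B ≈ 2.55 V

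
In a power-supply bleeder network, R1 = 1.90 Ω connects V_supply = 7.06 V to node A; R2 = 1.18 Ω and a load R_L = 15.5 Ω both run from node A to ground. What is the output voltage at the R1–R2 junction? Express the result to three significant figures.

First combine the lower leg with the load: R2 ‖ R_L = 1.097 Ω.
Now apply the divider: V_out = 7.06 × 0.3659 = 2.583 V.

V_out ≈ 2.58 V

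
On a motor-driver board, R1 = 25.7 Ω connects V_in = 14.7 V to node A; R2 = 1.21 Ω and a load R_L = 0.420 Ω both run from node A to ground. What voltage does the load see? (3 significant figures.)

V_out ≈ 0.176 V

First combine the lower leg with the load: R2 ‖ R_L = 0.3118 Ω.
Then V_out = V_in · R2'/(R1 + R2') = 14.7 × 0.3118/26.01 = 0.1762 V.
(Unloaded it would be 0.661 V; the load pulls it down.)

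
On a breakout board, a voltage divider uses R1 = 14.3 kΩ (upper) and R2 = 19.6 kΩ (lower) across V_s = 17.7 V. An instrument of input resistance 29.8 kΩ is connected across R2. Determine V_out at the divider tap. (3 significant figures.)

R2 ‖ R_L = (19.6 × 29.8)/(19.6 + 29.8) = 11.82 kΩ.
Voltage divider with the loaded lower leg: V_out = 17.7 × 11.82/(14.3 + 11.82) = 17.7 × 0.4526 = 8.011 V.

V_out ≈ 8.01 V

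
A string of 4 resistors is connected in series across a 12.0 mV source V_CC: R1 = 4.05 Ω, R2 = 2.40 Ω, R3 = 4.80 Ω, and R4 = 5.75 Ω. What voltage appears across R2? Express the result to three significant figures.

ΣR = 4.05 + 2.40 + 4.80 + 5.75 = 17.00 Ω.
V = V_CC · R/ΣR = 12.0 × 0.1412 = 1.694 mV.

V ≈ 1.69 mV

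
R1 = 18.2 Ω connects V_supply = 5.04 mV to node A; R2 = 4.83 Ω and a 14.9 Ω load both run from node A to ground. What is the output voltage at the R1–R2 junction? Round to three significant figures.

The load sits in parallel with R2, giving an effective lower resistance R2' = R2·R_L/(R2+R_L) = 3.648 Ω.
Then V_out = V_supply · R2'/(R1 + R2') = 5.04 × 3.648/21.85 = 0.8415 mV.

V_out ≈ 0.841 mV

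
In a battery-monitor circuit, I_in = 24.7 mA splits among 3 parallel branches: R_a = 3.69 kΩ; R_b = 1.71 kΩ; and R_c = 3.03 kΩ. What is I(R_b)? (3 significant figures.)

Conductances: ΣG = 1/3.69 + 1/1.71 + 1/3.03 = 1.186 (1/kΩ).
By the current-divider rule, I = I_in · G_k/ΣG = 24.7 × 0.4932 = 12.18 mA.

I ≈ 12.2 mA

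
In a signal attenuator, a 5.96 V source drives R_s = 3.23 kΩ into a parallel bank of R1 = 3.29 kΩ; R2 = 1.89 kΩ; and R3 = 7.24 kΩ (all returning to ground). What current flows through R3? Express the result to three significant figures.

I ≈ 0.199 mA

Combine the parallel branches: R_p = (1/3.29 + 1/1.89 + 1/7.24)⁻¹ = 1.030 kΩ.
V_A by voltage divider: V_A = 5.96 × 1.030/(3.23 + 1.030) = 1.441 V.
I(R3) = V_A / R3 = 1.441/7.24 = 0.1990 mA.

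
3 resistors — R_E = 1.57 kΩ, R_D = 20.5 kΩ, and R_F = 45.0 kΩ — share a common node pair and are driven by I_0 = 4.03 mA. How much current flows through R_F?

I ≈ 0.127 mA

Total conductance ΣG = 1/1.57 + 1/20.5 + 1/45.0 = 0.7079 (units of 1/kΩ).
R_F takes the fraction G_k/ΣG = 0.02222/0.7079 = 0.03139, so I = 4.03 × 0.03139 = 0.1265 mA.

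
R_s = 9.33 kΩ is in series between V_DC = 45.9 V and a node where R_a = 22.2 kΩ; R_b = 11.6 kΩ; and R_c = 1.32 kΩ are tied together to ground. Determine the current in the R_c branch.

Parallel bank: R_p = 1/(1/22.2 + 1/11.6 + 1/1.32) = 1.125 kΩ.
Node voltage V_A = V_DC · R_p/(R_s + R_p) = 45.9 × 0.1076 = 4.939 V.
Branch current I = V_A/R_c = 4.939/1.32 = 3.742 mA.
(Equivalently: I_total = 4.390 mA, then current-divider fraction G_k/ΣG = 0.8523.)

I ≈ 3.74 mA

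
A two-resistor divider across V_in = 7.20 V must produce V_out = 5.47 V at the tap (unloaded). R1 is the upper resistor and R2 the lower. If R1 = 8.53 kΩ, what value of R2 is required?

V_out/V_in = R2/(R1+R2) = 0.7597.
R2 = R1 · 0.7597/(1 − 0.7597) = 26.97 kΩ.

R2 ≈ 27.0 kΩ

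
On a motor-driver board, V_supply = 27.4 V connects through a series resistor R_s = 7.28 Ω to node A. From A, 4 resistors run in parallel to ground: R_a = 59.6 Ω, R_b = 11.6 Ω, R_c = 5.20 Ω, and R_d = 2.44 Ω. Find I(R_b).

Parallel bank: R_p = 1/(1/59.6 + 1/11.6 + 1/5.20 + 1/2.44) = 1.418 Ω.
V_A = 27.4 × 1.418/8.698 = 4.467 V.
Branch current I = V_A/R_b = 4.467/11.6 = 0.3851 A.

I ≈ 0.385 A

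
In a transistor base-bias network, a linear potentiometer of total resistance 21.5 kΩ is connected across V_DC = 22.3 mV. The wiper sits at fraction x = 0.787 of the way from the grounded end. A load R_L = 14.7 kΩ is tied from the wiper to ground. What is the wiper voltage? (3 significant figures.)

Lower segment x·R_p = 16.92 kΩ; upper segment (1−x)·R_p = 4.579 kΩ.
(x·R_p) ‖ R_L = 7.866 kΩ.
Then V_out = V_DC · 7.866/(4.579 + 7.866) = 14.09 mV.

V_out ≈ 14.1 mV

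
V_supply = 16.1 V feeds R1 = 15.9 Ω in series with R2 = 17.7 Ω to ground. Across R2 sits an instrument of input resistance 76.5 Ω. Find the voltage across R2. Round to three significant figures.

The load sits in parallel with R2, giving an effective lower resistance R2' = R2·R_L/(R2+R_L) = 14.37 Ω.
Then V_out = V_supply · R2'/(R1 + R2') = 16.1 × 14.37/30.27 = 7.644 V.

V_out ≈ 7.64 V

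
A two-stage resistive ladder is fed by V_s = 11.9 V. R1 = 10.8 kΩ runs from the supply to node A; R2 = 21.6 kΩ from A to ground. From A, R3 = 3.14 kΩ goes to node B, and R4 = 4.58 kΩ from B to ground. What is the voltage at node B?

V_B ≈ 2.44 V

The second stage (R3 + R4 = 7.720 kΩ) loads node A in parallel with R2.
Effective lower resistance at A: R2 ‖ 7.720 = 5.687 kΩ.
First divider: V_A = V_s · 5.687/(10.8 + 5.687) = 4.105 V.
Then the unloaded second divider: V_B = V_A × R4/(R3+R4) = 4.105 × 0.5933 = 2.435 V.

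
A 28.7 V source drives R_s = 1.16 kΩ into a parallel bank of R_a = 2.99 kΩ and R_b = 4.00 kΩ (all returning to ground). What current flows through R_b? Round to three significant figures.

Combine the parallel branches: R_p = (1/2.99 + 1/4.00)⁻¹ = 1.711 kΩ.
V_A = 28.7 × 1.711/2.871 = 17.10 V.
I(R_b) = V_A / R_b = 17.10/4.00 = 4.276 mA.

I ≈ 4.28 mA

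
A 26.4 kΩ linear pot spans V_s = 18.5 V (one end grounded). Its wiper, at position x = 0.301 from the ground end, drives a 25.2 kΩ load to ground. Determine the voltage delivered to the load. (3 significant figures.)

V_out ≈ 4.56 V

Lower segment x·R_p = 7.946 kΩ; upper segment (1−x)·R_p = 18.45 kΩ.
(x·R_p) ‖ R_L = 6.041 kΩ.
Then V_out = V_s · 6.041/(18.45 + 6.041) = 4.563 V.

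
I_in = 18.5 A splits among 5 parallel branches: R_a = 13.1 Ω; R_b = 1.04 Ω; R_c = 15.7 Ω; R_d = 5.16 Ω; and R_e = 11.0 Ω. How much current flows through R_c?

I ≈ 0.850 A

Conductances: ΣG = 1/13.1 + 1/1.04 + 1/15.7 + 1/5.16 + 1/11.0 = 1.386 (1/Ω).
R_c takes the fraction G_k/ΣG = 0.06369/1.386 = 0.04595, so I = 18.5 × 0.04595 = 0.8500 A.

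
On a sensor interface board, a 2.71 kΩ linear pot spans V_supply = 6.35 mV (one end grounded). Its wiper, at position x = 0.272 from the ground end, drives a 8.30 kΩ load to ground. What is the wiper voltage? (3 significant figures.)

V_out ≈ 1.62 mV

Lower segment x·R_p = 0.7371 kΩ; upper segment (1−x)·R_p = 1.973 kΩ.
R_L loads the lower segment: effective lower R = 0.6770 kΩ.
V_out = 6.35 × 0.6770/(1.973 + 0.6770) = 1.622 mV.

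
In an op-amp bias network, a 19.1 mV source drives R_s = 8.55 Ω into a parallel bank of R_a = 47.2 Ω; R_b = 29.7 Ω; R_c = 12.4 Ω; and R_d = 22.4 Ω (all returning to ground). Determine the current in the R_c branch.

I ≈ 0.606 mA

Equivalent of the parallel group: R_p = 5.551 Ω.
V_A = 19.1 × 5.551/14.10 = 7.519 mV.
I(R_c) = V_A / R_c = 7.519/12.4 = 0.6064 mA.
(Check via current divider: I_total = 1.355 mA; share G_k/ΣG = 0.4477 → same result.)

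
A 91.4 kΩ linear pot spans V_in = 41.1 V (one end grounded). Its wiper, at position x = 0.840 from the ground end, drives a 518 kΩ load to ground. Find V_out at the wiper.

V_out ≈ 33.7 V

Lower segment x·R_p = 76.78 kΩ; upper segment (1−x)·R_p = 14.62 kΩ.
Lower segment in parallel with the load: 76.78 ‖ 518 = 66.87 kΩ.
V_out = 41.1 × 66.87/(14.62 + 66.87) = 33.72 V.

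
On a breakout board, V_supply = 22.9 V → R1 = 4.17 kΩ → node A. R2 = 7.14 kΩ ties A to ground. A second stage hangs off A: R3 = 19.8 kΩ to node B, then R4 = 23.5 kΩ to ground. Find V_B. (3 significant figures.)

The second stage (R3 + R4 = 43.30 kΩ) loads node A in parallel with R2.
Effective lower resistance at A: R2 ‖ 43.30 = 6.129 kΩ.
V_A = 22.9 × 6.129/(4.17 + 6.129) = 13.63 V.
Stage 2 is unloaded, so V_B = V_A · R4/(R3+R4) = 13.63 × 23.5/43.30 = 7.396 V.

V_B ≈ 7.40 V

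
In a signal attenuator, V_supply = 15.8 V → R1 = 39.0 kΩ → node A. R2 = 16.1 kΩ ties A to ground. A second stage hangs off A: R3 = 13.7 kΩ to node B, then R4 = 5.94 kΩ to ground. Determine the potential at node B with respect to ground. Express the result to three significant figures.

V_B ≈ 0.884 V

The second stage (R3 + R4 = 19.64 kΩ) loads node A in parallel with R2.
R2 ‖ (R3+R4) = 8.847 kΩ.
So V_A = 15.8 × 0.1849 = 2.922 V.
V_B = V_A × 0.3024 = 0.8836 V.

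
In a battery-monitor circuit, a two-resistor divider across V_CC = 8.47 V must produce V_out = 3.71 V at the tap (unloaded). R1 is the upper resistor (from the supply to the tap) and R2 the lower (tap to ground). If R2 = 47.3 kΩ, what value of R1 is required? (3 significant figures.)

V_out/V_CC = R2/(R1+R2) = 0.4380.
So R1 = R2 · (V_CC/V_out − 1) = 47.3 × (8.47/3.71 − 1) = 47.3 × 1.283 = 60.69 kΩ.

R1 ≈ 60.7 kΩ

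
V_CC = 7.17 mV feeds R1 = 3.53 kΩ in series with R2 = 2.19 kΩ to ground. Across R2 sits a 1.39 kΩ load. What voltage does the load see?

First combine the lower leg with the load: R2 ‖ R_L = 0.8503 kΩ.
Now apply the divider: V_out = 7.17 × 0.1941 = 1.392 mV.
(Unloaded it would be 2.75 mV; the load pulls it down.)

V_out ≈ 1.39 mV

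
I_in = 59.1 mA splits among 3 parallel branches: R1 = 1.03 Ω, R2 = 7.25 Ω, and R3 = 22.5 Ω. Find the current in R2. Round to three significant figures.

Conductances: ΣG = 1/1.03 + 1/7.25 + 1/22.5 = 1.153 (1/Ω).
By the current-divider rule, I = I_in · G_k/ΣG = 59.1 × 0.1196 = 7.068 mA.

I ≈ 7.07 mA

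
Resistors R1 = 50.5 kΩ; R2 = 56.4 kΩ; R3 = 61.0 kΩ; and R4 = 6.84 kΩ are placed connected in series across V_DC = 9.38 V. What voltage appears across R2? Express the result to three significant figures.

ΣR = 50.5 + 56.4 + 61.0 + 6.84 = 174.7 kΩ.
Voltage divider: V = V_DC · (56.40 / 174.7) = 9.38 × 0.3228 = 3.028 V.

V ≈ 3.03 V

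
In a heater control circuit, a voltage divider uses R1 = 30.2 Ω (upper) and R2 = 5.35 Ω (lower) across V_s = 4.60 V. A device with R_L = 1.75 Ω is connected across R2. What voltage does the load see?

V_out ≈ 0.192 V

The load sits in parallel with R2, giving an effective lower resistance R2' = R2·R_L/(R2+R_L) = 1.319 Ω.
Now apply the divider: V_out = 4.60 × 0.04184 = 0.1925 V.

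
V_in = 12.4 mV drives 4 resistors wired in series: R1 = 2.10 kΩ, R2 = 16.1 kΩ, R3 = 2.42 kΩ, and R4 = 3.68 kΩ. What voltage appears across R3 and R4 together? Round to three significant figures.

V ≈ 3.11 mV

ΣR = 2.10 + 16.1 + 2.42 + 3.68 = 24.30 kΩ.
R_{R3..R4} = 2.42 + 3.68 = 6.100 kΩ.
By the voltage-divider rule, V = 12.4 × 6.100/24.30 = 3.113 mV.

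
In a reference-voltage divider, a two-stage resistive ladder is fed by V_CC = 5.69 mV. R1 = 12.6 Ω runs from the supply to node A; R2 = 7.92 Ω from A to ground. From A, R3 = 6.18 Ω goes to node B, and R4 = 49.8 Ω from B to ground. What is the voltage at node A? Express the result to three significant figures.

The second stage (R3 + R4 = 55.98 Ω) loads node A in parallel with R2.
R2 ‖ (R3+R4) = 6.938 Ω.
V_A = 5.69 × 6.938/(12.6 + 6.938) = 2.021 mV.

V_A ≈ 2.02 mV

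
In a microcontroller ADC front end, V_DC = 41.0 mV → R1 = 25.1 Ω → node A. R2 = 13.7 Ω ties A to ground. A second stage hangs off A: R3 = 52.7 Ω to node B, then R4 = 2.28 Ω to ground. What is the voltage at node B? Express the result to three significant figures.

V_B ≈ 0.517 mV

Node A sees R2 in parallel with the series input of stage 2, R3 + R4 = 54.98 Ω.
Effective lower resistance at A: R2 ‖ 54.98 = 10.97 Ω.
First divider: V_A = V_DC · 10.97/(25.1 + 10.97) = 12.47 mV.
Then the unloaded second divider: V_B = V_A × R4/(R3+R4) = 12.47 × 0.04147 = 0.5170 mV.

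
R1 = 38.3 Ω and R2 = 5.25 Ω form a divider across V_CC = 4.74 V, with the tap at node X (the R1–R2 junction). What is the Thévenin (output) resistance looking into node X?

R_th ≈ 4.62 Ω

Looking into X with the source shorted: R_th = R1·R2/(R1+R2) = 38.30 × 5.25/43.55 = 4.617 Ω.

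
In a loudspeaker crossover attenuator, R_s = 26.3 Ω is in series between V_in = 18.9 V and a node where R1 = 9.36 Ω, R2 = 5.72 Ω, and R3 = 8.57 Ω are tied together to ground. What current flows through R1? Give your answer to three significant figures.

Parallel bank: R_p = 1/(1/9.36 + 1/5.72 + 1/8.57) = 2.510 Ω.
V_A by voltage divider: V_A = 18.9 × 2.510/(26.3 + 2.510) = 1.647 V.
Branch current I = V_A/R1 = 1.647/9.36 = 0.1759 A.
(Equivalently: I_total = 0.6560 A, then current-divider fraction G_k/ΣG = 0.2682.)

I ≈ 0.176 A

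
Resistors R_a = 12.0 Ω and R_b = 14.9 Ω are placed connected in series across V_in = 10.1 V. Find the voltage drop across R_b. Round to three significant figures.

V ≈ 5.59 V

Series total: ΣR = 12.0 + 14.9 = 26.90 Ω.
By the voltage-divider rule, V = 10.1 × 14.90/26.90 = 5.594 V.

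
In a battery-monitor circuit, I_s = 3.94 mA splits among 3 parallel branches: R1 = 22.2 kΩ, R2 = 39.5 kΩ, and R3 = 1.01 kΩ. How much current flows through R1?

I ≈ 0.167 mA

Total conductance ΣG = 1/22.2 + 1/39.5 + 1/1.01 = 1.060 (units of 1/kΩ).
By the current-divider rule, I = I_s · G_k/ΣG = 3.94 × 0.04248 = 0.1674 mA.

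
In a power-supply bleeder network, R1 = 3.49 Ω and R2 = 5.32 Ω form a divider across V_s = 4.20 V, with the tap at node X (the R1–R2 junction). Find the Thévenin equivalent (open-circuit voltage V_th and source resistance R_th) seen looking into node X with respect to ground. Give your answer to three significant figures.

With X open, the divider is unloaded: V_th = 4.20 × 5.32/8.810 = 2.536 V.
Zeroing V_s shorts the top of R1 to ground, so R_th = R1 ‖ R2 = 2.107 Ω.

V_th ≈ 2.54 V, R_th ≈ 2.11 Ω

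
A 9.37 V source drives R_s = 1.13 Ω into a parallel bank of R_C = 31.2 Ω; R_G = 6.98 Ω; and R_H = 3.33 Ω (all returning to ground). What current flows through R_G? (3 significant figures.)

I ≈ 0.873 A

Parallel bank: R_p = 1/(1/31.2 + 1/6.98 + 1/3.33) = 2.103 Ω.
Node voltage V_A = V_CC · R_p/(R_s + R_p) = 9.37 × 0.6504 = 6.095 V.
Branch current I = V_A/R_G = 6.095/6.98 = 0.8731 A.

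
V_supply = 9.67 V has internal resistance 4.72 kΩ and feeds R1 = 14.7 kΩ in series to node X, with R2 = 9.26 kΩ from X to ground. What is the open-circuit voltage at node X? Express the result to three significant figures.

R1' = 4.72 + 14.7 = 19.42 kΩ (source resistance + R1).
Open-circuit (no load on X): V_th = V_supply · R2/(R1' + R2) = 9.67 × 9.26/(19.42 + 9.26) = 3.122 V.

V_th ≈ 3.12 V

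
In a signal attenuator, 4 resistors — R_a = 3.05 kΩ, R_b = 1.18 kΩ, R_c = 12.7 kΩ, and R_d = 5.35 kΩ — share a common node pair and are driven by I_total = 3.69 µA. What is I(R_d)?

Conductances: ΣG = 1/3.05 + 1/1.18 + 1/12.7 + 1/5.35 = 1.441 (1/kΩ).
Current divider: I(R_d) = I_total · G_k/ΣG = 3.69 × (0.1869/1.441) = 3.69 × 0.1297 = 0.4786 µA.

I ≈ 0.479 µA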